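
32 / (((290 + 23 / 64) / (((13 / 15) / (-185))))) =-26624 / 51567825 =-0.00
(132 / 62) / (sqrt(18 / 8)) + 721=22395 / 31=722.42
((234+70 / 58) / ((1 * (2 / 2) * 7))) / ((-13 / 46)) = -313766 / 2639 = -118.90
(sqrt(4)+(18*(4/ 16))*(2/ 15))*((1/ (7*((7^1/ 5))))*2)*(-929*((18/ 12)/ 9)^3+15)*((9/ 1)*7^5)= 858729.08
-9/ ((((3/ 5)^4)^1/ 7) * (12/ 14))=-30625/ 54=-567.13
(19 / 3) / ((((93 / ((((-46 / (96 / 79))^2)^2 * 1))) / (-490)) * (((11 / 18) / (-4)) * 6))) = 50738706867698255 / 678813696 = 74746144.88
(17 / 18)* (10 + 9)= 323 / 18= 17.94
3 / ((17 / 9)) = 27 / 17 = 1.59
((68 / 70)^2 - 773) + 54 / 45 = -944299 / 1225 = -770.86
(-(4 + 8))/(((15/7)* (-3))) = 28/15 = 1.87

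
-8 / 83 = -0.10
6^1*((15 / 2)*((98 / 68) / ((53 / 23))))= 50715 / 1802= 28.14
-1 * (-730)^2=-532900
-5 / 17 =-0.29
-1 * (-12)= 12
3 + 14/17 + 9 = 218/17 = 12.82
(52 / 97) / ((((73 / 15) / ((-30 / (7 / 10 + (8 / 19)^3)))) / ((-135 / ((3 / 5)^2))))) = 200625750000 / 125411591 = 1599.74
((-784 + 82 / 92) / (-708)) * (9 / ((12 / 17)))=612391 / 43424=14.10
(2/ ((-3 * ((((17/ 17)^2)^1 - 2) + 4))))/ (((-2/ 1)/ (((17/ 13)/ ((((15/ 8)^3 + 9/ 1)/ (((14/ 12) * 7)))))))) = 213248/ 2802033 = 0.08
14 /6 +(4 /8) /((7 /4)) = 55 /21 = 2.62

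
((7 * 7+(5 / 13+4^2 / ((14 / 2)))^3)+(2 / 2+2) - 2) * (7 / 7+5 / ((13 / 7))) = 2497317936 / 9796423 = 254.92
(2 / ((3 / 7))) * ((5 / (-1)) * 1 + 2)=-14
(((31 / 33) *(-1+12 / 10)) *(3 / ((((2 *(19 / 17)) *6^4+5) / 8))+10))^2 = 234269901350884 / 66258704603025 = 3.54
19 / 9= 2.11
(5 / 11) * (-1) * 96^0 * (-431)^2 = -928805 / 11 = -84436.82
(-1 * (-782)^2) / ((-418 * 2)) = 152881 / 209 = 731.49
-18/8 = -9/4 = -2.25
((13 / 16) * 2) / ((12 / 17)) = 221 / 96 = 2.30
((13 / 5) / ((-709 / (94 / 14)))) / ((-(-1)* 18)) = -611 / 446670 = -0.00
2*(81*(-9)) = -1458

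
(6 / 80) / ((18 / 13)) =13 / 240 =0.05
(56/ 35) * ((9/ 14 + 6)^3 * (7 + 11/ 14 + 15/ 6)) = 57913704/ 12005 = 4824.13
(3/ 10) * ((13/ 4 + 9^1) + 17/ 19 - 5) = 2.44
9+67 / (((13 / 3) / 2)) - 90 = -651 / 13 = -50.08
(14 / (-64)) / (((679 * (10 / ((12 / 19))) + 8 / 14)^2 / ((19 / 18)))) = -6517 / 3262488487696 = -0.00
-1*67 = -67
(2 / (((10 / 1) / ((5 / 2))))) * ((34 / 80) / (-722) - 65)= -1877217 / 57760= -32.50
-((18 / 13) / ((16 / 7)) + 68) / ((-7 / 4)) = 7135 / 182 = 39.20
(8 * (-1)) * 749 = -5992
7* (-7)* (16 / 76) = -196 / 19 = -10.32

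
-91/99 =-0.92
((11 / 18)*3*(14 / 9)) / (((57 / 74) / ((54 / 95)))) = 2.10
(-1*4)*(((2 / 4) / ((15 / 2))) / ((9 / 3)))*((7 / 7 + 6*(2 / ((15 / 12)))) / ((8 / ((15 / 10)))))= -53 / 300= -0.18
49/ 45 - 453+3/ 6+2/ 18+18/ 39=-58609/ 130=-450.84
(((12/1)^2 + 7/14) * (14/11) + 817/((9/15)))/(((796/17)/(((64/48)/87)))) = 867068/1713987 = 0.51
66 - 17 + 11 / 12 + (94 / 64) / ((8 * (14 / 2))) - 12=203981 / 5376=37.94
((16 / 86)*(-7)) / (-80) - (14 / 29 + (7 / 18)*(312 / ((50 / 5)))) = -471359 / 37410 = -12.60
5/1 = 5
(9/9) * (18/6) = 3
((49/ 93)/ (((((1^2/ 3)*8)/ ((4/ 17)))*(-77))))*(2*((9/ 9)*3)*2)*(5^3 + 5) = -5460/ 5797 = -0.94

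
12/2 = 6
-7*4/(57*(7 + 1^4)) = -7/114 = -0.06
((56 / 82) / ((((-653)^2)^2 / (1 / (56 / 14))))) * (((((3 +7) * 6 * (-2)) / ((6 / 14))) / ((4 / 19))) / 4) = -4655 / 14909620093042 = -0.00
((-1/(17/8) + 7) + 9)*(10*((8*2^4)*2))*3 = 2027520/17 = 119265.88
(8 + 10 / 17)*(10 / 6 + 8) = 4234 / 51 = 83.02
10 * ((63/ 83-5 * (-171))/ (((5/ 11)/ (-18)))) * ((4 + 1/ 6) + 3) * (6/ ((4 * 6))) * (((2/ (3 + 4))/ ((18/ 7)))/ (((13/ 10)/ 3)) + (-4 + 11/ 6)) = 1251460089/ 1079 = 1159833.26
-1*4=-4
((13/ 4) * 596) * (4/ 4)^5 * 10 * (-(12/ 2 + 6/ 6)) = -135590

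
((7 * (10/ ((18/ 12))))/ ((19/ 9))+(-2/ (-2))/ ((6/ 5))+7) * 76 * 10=68260/ 3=22753.33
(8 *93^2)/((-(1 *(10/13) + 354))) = -224874/1153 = -195.03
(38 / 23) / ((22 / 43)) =817 / 253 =3.23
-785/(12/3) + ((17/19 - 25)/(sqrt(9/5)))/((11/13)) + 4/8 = -783/4 - 5954 * sqrt(5)/627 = -216.98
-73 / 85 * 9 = -657 / 85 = -7.73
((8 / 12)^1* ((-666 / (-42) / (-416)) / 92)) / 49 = -0.00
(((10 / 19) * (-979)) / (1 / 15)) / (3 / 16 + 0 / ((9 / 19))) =-783200 / 19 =-41221.05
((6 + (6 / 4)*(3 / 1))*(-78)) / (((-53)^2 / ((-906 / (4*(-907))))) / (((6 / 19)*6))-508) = -6678126 / 44265265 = -0.15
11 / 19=0.58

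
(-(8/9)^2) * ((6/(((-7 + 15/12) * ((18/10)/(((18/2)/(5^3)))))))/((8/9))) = 64/1725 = 0.04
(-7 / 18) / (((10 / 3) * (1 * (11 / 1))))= -7 / 660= -0.01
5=5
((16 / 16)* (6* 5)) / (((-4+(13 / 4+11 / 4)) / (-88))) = -1320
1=1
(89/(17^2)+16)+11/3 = 17318/867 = 19.97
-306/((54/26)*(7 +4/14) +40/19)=-529074/29803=-17.75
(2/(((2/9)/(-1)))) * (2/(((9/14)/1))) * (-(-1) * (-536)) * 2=30016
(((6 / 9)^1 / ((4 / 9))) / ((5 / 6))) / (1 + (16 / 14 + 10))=63 / 425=0.15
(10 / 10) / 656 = 1 / 656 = 0.00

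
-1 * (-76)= 76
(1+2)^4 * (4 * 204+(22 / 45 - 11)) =326223 / 5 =65244.60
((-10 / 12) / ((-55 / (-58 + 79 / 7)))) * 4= -218 / 77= -2.83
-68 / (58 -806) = 1 / 11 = 0.09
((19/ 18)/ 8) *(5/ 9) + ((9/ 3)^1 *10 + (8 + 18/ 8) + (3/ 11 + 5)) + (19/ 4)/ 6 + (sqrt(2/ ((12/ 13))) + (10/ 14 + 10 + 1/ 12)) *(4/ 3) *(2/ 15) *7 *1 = 28 *sqrt(78)/ 135 + 4264307/ 71280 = 61.66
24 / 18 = 4 / 3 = 1.33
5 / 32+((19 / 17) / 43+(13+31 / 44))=3573237 / 257312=13.89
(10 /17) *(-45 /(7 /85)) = -2250 /7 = -321.43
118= 118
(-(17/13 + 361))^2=22184100/169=131266.86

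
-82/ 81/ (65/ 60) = -328/ 351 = -0.93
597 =597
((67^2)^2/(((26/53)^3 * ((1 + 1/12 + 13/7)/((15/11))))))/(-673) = -945012108951855/8034609154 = -117617.68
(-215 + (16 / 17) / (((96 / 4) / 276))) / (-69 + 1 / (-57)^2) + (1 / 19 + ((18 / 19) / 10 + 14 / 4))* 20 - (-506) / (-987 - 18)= 1097447983493 / 14554438140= 75.40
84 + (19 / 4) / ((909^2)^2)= 229400737762915 / 2730961163844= 84.00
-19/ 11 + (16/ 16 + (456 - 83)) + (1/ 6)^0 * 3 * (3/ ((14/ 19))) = 59211/ 154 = 384.49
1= 1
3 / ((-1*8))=-3 / 8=-0.38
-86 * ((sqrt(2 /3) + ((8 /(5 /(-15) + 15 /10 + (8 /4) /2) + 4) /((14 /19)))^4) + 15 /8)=-280234380849845 /274299844 -86 * sqrt(6) /3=-1021705.44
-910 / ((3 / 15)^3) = -113750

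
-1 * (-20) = 20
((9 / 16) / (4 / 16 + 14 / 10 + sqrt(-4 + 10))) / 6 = -165 / 3496 + 25 * sqrt(6) / 874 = 0.02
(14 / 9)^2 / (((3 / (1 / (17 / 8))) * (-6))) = -784 / 12393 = -0.06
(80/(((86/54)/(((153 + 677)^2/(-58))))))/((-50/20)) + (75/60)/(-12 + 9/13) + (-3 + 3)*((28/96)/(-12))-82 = 174931415993/733236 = 238574.51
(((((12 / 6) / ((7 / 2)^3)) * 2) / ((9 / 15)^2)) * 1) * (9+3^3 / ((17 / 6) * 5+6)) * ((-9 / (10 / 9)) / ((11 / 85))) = -76561200 / 456533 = -167.70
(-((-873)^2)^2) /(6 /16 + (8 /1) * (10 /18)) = -41820524110152 /347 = -120520242392.37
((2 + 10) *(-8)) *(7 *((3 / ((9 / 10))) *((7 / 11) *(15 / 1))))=-235200 / 11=-21381.82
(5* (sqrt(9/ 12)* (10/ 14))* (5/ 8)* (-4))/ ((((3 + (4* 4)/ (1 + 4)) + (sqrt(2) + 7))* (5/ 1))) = -0.11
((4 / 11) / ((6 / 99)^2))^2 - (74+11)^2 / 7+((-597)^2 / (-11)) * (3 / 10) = -732569 / 770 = -951.39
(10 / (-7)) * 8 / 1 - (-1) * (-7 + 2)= -115 / 7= -16.43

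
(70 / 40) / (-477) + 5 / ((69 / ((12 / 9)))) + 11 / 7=511277 / 307188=1.66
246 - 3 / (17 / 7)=4161 / 17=244.76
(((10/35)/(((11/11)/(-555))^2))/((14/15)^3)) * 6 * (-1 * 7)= -3118753125/686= -4546287.35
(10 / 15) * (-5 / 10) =-1 / 3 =-0.33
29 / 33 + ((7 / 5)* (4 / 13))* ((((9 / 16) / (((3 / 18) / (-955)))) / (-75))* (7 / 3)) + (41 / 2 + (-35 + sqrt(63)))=3* sqrt(7) + 317183 / 10725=37.51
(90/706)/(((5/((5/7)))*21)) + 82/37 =1418909/639989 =2.22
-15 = -15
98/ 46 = 49/ 23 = 2.13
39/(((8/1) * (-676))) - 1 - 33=-14147/416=-34.01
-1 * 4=-4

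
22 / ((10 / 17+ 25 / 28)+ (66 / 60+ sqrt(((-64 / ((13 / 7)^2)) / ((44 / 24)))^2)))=97337240 / 56201917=1.73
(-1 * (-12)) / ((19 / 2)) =24 / 19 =1.26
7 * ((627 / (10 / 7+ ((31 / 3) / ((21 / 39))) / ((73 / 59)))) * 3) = 20185011 / 25967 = 777.33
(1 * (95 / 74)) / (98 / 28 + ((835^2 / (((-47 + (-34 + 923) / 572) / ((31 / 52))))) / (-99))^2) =207992779695 / 1383372243289229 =0.00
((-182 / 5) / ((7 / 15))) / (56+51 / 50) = -3900 / 2851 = -1.37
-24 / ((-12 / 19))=38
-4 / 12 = -1 / 3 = -0.33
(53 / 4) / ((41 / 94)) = 2491 / 82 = 30.38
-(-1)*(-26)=-26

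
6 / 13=0.46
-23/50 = -0.46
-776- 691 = -1467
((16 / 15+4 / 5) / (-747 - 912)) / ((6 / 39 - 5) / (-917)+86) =-6812 / 520690185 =-0.00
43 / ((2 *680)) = 43 / 1360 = 0.03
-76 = -76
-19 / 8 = -2.38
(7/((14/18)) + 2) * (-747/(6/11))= -30129/2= -15064.50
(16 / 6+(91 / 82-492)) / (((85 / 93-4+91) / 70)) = -18615965 / 47888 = -388.74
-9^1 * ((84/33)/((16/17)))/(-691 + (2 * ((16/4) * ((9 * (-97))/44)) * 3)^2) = -11781/109412132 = -0.00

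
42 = 42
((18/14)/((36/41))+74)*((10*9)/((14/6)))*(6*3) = 2567295/49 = 52393.78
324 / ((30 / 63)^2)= 35721 / 25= 1428.84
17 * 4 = 68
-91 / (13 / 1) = -7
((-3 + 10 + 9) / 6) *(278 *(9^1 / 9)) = 2224 / 3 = 741.33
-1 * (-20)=20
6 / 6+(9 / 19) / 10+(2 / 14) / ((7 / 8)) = 11271 / 9310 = 1.21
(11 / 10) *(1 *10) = 11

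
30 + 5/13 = 395/13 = 30.38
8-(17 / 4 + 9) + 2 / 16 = -41 / 8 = -5.12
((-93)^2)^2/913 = 81933.41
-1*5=-5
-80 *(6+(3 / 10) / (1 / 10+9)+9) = -109440 / 91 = -1202.64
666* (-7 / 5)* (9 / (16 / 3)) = -1573.42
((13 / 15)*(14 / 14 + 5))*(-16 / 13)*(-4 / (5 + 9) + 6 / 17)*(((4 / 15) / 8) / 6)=-64 / 26775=-0.00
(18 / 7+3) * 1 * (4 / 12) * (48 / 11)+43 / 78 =51983 / 6006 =8.66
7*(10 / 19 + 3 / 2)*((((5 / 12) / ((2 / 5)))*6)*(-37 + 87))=336875 / 76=4432.57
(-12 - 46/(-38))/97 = -205/1843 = -0.11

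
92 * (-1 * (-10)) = 920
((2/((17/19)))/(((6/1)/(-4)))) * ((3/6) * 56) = -41.73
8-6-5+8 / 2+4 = 5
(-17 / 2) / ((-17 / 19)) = 19 / 2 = 9.50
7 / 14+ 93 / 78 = 22 / 13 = 1.69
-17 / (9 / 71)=-1207 / 9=-134.11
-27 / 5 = -5.40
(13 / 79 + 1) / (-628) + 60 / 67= 742639 / 831001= 0.89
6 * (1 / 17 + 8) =822 / 17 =48.35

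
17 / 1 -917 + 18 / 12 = -1797 / 2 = -898.50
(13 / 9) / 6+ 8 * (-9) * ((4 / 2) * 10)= -77747 / 54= -1439.76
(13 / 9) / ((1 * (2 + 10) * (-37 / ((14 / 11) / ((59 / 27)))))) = -91 / 48026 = -0.00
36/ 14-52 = -346/ 7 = -49.43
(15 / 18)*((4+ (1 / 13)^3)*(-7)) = -307615 / 13182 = -23.34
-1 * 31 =-31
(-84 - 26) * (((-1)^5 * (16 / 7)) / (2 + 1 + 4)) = 1760 / 49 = 35.92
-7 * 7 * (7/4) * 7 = -2401/4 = -600.25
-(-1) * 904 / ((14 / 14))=904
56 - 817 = -761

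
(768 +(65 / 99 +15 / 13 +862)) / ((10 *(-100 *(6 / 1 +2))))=-105007 / 514800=-0.20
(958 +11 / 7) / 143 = 6717 / 1001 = 6.71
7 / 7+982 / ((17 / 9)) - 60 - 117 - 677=-5663 / 17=-333.12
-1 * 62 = -62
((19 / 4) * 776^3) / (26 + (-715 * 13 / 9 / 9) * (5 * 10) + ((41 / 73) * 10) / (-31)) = -203431569885504 / 523498291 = -388600.26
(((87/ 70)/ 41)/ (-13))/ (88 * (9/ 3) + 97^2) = -87/ 360899630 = -0.00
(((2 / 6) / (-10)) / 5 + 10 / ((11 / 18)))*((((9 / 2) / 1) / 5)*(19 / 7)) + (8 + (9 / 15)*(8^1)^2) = 3324773 / 38500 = 86.36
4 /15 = 0.27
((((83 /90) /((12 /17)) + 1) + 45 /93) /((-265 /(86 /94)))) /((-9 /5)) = 0.01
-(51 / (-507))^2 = -289 / 28561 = -0.01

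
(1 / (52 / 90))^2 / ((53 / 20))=10125 / 8957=1.13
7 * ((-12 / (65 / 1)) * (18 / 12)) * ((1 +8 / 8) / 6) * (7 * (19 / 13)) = -5586 / 845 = -6.61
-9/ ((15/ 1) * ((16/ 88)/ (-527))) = 17391/ 10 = 1739.10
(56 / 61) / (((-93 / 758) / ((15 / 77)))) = -30320 / 20801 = -1.46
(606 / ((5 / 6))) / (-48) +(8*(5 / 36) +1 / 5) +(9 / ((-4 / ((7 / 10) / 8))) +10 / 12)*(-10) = -29093 / 1440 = -20.20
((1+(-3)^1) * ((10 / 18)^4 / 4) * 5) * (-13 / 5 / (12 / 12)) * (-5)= -40625 / 13122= -3.10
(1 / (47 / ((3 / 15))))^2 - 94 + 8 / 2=-4970249 / 55225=-90.00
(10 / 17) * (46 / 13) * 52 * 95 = 174800 / 17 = 10282.35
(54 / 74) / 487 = 27 / 18019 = 0.00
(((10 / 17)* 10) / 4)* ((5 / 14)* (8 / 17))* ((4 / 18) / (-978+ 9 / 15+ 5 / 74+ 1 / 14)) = -185000 / 3291703353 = -0.00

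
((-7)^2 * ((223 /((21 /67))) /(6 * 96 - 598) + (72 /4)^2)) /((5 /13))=12261977 /330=37157.51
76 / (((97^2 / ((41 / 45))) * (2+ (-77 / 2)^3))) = -24928 / 193291580385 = -0.00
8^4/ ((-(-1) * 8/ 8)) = 4096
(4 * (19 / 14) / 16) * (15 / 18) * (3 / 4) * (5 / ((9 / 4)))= 0.47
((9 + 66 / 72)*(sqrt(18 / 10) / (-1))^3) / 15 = -357*sqrt(5) / 500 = -1.60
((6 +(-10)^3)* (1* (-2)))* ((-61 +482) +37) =910504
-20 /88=-5 /22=-0.23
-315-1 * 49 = -364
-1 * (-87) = 87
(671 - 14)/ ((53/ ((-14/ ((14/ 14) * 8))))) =-4599/ 212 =-21.69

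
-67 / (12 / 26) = -871 / 6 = -145.17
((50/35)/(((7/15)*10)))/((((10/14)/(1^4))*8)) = 3/56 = 0.05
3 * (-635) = -1905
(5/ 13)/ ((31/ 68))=340/ 403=0.84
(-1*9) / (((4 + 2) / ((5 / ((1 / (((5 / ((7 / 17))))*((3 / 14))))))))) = -3825 / 196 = -19.52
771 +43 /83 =64036 /83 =771.52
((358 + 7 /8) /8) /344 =2871 /22016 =0.13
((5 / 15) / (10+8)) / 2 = 1 / 108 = 0.01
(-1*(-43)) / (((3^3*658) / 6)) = 43 / 2961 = 0.01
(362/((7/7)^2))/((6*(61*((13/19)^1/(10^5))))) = 343900000/2379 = 144556.54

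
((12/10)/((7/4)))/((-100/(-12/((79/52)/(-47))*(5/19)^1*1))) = -175968/262675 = -0.67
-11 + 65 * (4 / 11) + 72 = 931 / 11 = 84.64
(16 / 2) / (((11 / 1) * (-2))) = -4 / 11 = -0.36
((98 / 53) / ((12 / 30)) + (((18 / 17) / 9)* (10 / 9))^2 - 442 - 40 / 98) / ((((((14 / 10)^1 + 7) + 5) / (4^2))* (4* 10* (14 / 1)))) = -26613332161 / 28511998137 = -0.93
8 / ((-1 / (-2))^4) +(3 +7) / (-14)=891 / 7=127.29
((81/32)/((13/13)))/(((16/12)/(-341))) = -647.37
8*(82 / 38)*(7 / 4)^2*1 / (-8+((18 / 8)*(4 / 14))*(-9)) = -14063 / 3667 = -3.84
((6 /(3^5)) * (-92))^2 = 33856 /6561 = 5.16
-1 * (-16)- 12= 4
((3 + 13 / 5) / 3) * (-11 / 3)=-308 / 45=-6.84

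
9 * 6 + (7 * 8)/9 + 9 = 623/9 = 69.22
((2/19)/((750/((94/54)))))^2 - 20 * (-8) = 5921302502209/37008140625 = 160.00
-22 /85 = -0.26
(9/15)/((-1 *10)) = -0.06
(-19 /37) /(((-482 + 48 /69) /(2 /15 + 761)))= 4989229 /6143850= 0.81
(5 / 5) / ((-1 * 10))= -1 / 10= -0.10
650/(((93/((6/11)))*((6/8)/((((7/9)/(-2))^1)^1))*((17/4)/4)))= -291200/156519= -1.86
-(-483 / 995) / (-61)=-483 / 60695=-0.01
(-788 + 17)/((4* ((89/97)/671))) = -50182077/356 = -140960.89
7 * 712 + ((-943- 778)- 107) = 3156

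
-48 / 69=-16 / 23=-0.70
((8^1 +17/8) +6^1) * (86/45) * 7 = 12943/60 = 215.72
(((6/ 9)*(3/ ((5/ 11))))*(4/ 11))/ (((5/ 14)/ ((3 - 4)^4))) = 112/ 25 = 4.48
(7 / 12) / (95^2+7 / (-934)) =3269 / 50576058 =0.00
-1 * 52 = -52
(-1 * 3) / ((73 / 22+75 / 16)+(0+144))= -528 / 26753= -0.02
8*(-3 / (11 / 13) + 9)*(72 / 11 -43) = -192480 / 121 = -1590.74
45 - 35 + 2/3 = 32/3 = 10.67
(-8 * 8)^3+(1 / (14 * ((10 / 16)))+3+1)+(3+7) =-9174546 / 35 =-262129.89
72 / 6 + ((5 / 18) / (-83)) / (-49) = 878477 / 73206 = 12.00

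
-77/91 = -11/13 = -0.85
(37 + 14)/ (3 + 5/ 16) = 816/ 53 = 15.40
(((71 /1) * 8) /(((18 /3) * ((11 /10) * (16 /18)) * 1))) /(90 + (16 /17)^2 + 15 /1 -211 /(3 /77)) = -184671 /10127876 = -0.02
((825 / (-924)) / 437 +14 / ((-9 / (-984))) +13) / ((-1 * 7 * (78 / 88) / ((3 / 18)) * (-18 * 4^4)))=623313251 / 69267115008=0.01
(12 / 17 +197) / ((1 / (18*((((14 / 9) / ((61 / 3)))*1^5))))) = 282324 / 1037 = 272.25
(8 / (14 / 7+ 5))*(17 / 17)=8 / 7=1.14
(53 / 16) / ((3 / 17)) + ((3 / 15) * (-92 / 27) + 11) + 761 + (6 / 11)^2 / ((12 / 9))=206556073 / 261360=790.31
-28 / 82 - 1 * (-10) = 396 / 41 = 9.66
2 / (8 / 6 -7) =-6 / 17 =-0.35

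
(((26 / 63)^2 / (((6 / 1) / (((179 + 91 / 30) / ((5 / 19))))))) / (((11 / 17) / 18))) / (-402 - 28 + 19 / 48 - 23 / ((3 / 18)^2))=-0.43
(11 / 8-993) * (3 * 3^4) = -1927719 / 8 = -240964.88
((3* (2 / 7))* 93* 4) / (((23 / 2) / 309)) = 1379376 / 161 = 8567.55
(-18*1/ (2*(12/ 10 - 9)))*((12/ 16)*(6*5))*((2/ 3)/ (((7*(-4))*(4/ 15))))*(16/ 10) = -675/ 182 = -3.71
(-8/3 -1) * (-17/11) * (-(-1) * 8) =45.33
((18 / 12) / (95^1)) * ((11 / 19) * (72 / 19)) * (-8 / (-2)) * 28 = 133056 / 34295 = 3.88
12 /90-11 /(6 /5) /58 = -43 /1740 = -0.02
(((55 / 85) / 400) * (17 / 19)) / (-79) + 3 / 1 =1801189 / 600400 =3.00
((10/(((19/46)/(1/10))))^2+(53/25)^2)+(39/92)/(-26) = 429248141/41515000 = 10.34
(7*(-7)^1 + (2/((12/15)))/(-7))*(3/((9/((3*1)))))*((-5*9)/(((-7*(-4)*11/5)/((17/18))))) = 293675/8624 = 34.05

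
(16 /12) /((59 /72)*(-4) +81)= 24 /1399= 0.02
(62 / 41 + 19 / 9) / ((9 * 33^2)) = 0.00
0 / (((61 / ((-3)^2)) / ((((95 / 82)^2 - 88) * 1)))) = 0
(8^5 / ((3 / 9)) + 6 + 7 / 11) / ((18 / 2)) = 1081417 / 99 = 10923.40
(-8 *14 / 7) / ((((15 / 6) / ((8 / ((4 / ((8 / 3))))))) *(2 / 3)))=-51.20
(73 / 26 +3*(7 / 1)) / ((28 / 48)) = 3714 / 91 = 40.81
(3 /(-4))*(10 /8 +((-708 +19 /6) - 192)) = 10747 /16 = 671.69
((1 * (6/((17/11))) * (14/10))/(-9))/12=-77/1530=-0.05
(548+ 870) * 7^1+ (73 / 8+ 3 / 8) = 19871 / 2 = 9935.50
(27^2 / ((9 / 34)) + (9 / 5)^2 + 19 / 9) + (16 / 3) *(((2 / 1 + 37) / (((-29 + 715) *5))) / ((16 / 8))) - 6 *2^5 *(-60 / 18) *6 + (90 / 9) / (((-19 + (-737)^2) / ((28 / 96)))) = 6599.38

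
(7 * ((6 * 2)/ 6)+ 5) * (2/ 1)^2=76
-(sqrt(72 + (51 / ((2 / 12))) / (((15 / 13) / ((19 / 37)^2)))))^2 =-971526 / 6845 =-141.93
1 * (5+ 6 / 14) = 38 / 7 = 5.43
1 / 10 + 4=41 / 10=4.10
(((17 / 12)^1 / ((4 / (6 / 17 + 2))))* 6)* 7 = 35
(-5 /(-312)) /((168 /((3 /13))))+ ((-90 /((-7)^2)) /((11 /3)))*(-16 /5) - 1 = 10545985 /17489472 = 0.60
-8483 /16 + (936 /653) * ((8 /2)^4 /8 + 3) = -5015239 /10448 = -480.02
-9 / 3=-3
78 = 78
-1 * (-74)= 74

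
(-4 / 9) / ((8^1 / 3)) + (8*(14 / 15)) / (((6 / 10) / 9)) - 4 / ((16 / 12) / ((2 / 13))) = 8687 / 78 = 111.37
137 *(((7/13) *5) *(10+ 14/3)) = 210980/39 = 5409.74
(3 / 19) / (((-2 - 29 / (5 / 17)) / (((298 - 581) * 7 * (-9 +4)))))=-148575 / 9557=-15.55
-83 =-83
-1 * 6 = -6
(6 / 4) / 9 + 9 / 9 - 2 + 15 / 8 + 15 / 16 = 1.98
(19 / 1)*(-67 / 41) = -1273 / 41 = -31.05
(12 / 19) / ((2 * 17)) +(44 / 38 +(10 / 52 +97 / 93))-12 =-394133 / 41106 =-9.59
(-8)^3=-512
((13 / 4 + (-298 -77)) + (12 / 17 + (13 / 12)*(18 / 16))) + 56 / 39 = -7815751 / 21216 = -368.39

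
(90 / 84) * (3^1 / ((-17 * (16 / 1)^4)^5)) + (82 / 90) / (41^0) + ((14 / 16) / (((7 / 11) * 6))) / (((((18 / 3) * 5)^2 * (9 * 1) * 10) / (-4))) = 665050356886745125330044365512058021 / 729942385117606769981112144887808000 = 0.91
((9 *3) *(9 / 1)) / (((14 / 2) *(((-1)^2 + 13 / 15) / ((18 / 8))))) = 32805 / 784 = 41.84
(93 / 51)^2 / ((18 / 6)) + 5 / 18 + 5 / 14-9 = -132122 / 18207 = -7.26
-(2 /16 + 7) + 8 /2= -25 /8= -3.12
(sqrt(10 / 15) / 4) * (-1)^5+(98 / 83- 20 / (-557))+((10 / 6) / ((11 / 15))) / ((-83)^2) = 1.01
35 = 35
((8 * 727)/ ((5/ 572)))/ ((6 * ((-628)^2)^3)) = 103961/ 57508115832764160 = 0.00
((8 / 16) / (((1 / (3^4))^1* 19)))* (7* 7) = 104.45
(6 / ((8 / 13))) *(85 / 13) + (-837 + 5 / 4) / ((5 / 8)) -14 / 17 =-433253 / 340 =-1274.27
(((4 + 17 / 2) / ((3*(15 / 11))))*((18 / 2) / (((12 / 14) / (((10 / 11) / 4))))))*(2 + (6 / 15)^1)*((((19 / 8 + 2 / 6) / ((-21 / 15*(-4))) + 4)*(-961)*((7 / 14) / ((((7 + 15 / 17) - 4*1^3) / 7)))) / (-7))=246116905 / 25344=9711.05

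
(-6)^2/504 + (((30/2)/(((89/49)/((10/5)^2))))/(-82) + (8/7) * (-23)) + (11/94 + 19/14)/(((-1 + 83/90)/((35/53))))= -4979958133/127255226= -39.13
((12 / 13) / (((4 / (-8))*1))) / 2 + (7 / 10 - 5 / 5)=-159 / 130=-1.22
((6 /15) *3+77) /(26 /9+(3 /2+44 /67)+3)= 9.72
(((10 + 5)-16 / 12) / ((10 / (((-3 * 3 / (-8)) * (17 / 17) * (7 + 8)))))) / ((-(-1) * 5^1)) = 369 / 80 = 4.61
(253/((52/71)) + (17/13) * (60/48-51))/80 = 729/208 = 3.50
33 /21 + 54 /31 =719 /217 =3.31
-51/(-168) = 17/56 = 0.30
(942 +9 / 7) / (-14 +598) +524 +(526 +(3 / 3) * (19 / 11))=47366705 / 44968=1053.34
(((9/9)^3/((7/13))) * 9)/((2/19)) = 2223/14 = 158.79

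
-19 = -19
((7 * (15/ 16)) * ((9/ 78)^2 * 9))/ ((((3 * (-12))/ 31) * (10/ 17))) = -99603/ 86528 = -1.15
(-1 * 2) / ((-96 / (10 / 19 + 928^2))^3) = 547594994241588081277 / 379275264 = 1443793060655.78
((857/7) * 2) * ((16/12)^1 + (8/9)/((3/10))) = 198824/189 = 1051.98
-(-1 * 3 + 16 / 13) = 23 / 13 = 1.77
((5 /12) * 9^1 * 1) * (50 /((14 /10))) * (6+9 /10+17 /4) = 83625 /56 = 1493.30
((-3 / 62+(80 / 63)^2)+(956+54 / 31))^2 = 55726265446476769 / 60554382084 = 920268.09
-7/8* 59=-413/8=-51.62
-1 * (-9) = 9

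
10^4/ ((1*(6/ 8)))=40000/ 3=13333.33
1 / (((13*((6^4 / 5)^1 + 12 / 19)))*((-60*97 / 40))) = -95 / 46689786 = -0.00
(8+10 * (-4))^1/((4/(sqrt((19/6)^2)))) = -76/3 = -25.33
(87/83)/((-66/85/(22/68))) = -145/332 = -0.44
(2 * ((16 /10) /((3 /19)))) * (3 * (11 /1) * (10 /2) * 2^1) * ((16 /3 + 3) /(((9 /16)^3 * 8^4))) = 76.45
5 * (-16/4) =-20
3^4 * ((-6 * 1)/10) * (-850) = 41310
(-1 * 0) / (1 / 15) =0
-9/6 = -3/2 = -1.50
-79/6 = -13.17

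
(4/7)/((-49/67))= -268/343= -0.78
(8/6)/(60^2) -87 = -234899/2700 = -87.00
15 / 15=1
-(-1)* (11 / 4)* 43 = 473 / 4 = 118.25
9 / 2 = 4.50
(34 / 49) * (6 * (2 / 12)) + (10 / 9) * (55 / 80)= 5143 / 3528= 1.46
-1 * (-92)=92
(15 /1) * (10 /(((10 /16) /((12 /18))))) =160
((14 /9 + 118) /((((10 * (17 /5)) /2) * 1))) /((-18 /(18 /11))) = -1076 /1683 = -0.64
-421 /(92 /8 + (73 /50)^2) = -1052500 /34079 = -30.88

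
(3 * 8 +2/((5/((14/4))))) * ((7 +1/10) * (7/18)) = 63119/900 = 70.13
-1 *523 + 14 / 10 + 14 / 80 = -521.42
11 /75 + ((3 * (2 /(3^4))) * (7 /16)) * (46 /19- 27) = -66677 /102600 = -0.65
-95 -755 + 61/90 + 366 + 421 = -5609/90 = -62.32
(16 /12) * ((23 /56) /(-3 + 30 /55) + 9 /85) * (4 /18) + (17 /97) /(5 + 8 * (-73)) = -150297682 /8120327355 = -0.02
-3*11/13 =-33/13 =-2.54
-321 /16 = -20.06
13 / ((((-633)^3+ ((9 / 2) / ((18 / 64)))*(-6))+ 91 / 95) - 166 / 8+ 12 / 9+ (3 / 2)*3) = -14820 / 289145321533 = -0.00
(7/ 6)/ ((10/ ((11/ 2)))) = 77/ 120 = 0.64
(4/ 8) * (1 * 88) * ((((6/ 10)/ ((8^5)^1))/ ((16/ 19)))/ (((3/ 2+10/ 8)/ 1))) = 57/ 163840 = 0.00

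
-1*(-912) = 912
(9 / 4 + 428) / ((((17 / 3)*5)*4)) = 5163 / 1360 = 3.80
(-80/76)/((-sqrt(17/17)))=20/19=1.05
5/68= 0.07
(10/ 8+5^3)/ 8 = 505/ 32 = 15.78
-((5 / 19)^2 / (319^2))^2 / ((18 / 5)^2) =-15625 / 437242275954308484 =-0.00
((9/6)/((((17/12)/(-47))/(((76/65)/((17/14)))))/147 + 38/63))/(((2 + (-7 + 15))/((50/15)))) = 14702352/17729909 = 0.83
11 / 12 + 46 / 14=353 / 84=4.20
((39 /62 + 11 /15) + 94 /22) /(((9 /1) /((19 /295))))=1095293 /27160650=0.04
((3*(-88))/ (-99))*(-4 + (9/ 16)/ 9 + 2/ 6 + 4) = 19/ 18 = 1.06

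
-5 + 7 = 2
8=8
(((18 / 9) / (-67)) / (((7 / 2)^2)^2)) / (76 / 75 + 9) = -2400 / 120811117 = -0.00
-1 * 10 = -10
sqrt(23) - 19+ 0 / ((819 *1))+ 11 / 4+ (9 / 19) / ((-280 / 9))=-11.47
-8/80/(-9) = 0.01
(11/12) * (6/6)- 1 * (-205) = 2471/12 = 205.92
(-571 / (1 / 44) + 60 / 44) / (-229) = 276349 / 2519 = 109.71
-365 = -365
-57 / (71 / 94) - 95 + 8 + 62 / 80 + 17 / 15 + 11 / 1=-1274221 / 8520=-149.56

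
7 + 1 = 8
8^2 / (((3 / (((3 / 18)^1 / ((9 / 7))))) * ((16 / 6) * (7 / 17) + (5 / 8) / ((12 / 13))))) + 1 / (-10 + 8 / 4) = 896629 / 625752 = 1.43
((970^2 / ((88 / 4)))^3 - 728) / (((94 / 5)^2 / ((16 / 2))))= 1770666014129.68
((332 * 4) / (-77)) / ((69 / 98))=-24.50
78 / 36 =13 / 6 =2.17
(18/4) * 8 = 36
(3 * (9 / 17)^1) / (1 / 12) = 324 / 17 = 19.06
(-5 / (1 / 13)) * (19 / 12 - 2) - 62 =-419 / 12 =-34.92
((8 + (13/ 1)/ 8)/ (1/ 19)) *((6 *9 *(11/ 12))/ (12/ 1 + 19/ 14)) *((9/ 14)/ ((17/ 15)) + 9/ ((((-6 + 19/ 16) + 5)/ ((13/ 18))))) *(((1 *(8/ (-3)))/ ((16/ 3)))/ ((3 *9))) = -36804691/ 83232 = -442.19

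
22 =22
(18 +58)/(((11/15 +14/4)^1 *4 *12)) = 95/254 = 0.37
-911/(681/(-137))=124807/681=183.27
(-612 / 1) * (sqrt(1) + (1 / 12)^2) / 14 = -2465 / 56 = -44.02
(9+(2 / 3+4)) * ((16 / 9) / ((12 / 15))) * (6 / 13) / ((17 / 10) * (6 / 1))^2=41000 / 304317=0.13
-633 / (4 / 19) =-12027 / 4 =-3006.75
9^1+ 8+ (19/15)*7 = 25.87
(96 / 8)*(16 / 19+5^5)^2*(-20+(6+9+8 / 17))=-3259216774044 / 6137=-531076547.83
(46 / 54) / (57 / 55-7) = -1265 / 8856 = -0.14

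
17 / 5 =3.40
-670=-670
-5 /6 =-0.83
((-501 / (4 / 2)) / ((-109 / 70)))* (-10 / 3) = -58450 / 109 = -536.24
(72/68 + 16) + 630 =647.06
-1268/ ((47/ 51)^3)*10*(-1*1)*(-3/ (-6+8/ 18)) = 4541439636/ 519115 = 8748.43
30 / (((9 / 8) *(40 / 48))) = 32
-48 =-48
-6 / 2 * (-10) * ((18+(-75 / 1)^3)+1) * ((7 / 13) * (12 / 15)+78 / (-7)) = 12336756864 / 91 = 135568756.75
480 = 480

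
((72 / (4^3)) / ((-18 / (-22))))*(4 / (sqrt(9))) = 11 / 6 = 1.83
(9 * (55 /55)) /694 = 0.01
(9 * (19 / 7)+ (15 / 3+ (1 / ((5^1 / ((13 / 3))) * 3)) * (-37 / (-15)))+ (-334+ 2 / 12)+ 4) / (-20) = 14.98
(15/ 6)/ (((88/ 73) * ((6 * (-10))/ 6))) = -73/ 352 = -0.21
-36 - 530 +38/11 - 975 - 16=-17089/11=-1553.55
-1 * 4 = -4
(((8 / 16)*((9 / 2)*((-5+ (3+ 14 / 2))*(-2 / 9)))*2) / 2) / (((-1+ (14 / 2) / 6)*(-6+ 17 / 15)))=225 / 73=3.08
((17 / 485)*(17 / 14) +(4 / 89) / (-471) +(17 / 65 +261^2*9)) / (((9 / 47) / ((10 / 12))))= 106621708600039729 / 39962053404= 2668073.82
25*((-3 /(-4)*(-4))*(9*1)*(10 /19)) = -6750 /19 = -355.26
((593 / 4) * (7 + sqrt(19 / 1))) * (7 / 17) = 4151 * sqrt(19) / 68 + 29057 / 68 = 693.39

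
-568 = -568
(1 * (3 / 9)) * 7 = 7 / 3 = 2.33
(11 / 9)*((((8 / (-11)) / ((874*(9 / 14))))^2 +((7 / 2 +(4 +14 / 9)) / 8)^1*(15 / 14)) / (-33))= -508475716709 / 11319963998112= -0.04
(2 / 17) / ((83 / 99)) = 198 / 1411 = 0.14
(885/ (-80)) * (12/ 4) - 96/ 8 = -723/ 16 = -45.19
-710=-710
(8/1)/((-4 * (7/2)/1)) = -4/7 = -0.57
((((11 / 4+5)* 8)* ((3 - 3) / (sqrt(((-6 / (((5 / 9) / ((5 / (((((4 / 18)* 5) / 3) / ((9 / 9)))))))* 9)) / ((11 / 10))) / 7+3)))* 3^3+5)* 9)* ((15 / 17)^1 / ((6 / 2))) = 225 / 17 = 13.24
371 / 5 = 74.20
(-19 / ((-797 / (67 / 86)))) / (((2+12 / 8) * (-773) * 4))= -1273 / 741761524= -0.00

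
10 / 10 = 1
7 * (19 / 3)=133 / 3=44.33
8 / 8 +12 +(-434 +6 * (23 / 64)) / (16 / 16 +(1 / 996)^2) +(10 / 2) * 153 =52829741 / 152618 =346.16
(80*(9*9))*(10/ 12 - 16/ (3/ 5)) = -167400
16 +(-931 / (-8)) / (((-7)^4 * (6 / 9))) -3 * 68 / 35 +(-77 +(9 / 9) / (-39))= -10209557 / 152880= -66.78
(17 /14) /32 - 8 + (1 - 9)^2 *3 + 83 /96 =184.90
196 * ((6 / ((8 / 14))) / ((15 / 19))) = 13034 / 5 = 2606.80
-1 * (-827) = 827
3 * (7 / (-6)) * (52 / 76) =-91 / 38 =-2.39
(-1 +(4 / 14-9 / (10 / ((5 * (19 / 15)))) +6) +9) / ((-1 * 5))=-601 / 350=-1.72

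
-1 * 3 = -3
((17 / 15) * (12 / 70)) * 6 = 204 / 175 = 1.17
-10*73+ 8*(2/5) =-3634/5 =-726.80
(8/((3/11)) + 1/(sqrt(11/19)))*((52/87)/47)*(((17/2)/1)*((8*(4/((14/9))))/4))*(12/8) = 7956*sqrt(209)/104951 + 233376/9541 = 25.56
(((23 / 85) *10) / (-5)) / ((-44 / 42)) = 483 / 935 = 0.52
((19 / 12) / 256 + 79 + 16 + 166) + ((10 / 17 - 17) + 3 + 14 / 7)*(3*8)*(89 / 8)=-145492669 / 52224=-2785.93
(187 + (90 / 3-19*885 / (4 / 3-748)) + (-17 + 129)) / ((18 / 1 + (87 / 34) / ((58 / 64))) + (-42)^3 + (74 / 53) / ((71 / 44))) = -10074217051 / 2122667005312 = -0.00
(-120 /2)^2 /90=40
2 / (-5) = -2 / 5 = -0.40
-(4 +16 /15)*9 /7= -6.51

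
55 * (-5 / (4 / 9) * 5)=-12375 / 4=-3093.75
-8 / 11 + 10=102 / 11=9.27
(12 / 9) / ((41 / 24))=32 / 41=0.78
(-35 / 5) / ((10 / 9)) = -63 / 10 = -6.30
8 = 8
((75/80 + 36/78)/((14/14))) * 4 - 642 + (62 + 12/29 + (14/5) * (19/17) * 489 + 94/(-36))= 1100185693/1153620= 953.68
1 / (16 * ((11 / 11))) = 1 / 16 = 0.06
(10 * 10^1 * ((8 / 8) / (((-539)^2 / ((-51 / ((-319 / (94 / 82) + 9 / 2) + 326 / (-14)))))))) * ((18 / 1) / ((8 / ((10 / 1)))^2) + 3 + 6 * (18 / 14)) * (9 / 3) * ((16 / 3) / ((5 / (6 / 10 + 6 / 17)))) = 397450800 / 56787268307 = 0.01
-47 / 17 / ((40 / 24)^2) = -423 / 425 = -1.00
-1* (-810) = 810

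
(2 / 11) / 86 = 1 / 473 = 0.00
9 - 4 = 5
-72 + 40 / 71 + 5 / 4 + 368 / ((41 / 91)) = 746.59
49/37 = 1.32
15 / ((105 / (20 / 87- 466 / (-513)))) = 16934 / 104139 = 0.16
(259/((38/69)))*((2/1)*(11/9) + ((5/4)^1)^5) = 301739921/116736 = 2584.81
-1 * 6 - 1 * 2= -8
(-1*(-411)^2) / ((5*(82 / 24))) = -2027052 / 205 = -9888.06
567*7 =3969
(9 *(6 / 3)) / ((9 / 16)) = 32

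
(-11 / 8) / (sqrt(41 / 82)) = -11*sqrt(2) / 8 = -1.94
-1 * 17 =-17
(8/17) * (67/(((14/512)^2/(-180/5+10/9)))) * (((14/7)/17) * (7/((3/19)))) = -419138895872/54621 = -7673585.18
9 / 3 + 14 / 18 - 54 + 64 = 13.78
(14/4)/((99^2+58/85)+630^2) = 595/69139286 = 0.00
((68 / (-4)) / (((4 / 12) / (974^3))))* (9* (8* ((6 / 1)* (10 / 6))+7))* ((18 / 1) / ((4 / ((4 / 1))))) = -664173148708656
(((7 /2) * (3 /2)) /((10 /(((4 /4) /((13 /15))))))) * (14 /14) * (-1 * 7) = -4.24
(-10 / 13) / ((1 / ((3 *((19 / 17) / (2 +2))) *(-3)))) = 1.93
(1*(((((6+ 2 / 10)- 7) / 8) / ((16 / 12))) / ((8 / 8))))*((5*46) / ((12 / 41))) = -943 / 16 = -58.94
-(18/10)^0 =-1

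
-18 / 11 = -1.64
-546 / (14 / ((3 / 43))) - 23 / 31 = -4616 / 1333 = -3.46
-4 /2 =-2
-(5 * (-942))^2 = -22184100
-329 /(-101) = 329 /101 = 3.26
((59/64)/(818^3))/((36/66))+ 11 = 2311978657417/210179877888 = 11.00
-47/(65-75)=47/10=4.70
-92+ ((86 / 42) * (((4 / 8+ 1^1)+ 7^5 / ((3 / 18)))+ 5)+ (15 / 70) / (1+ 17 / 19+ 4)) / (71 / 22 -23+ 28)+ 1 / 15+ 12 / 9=25008.77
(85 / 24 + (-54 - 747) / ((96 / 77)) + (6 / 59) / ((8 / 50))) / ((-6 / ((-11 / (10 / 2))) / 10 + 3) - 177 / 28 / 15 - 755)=1391883955 / 1640165544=0.85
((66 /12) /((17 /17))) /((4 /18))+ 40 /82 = 4139 /164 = 25.24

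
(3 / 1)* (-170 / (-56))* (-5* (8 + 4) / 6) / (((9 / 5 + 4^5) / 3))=-19125 / 71806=-0.27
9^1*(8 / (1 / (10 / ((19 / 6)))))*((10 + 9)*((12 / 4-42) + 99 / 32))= -155115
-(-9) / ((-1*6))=-3 / 2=-1.50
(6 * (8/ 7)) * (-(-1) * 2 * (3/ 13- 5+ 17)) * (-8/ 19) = -122112/ 1729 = -70.63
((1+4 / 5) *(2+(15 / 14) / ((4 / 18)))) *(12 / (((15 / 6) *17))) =10314 / 2975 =3.47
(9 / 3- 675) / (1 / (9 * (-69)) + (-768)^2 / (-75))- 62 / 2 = -3774468583 / 122093593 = -30.91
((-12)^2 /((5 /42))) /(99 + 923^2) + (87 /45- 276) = -875667241 /3195105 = -274.07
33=33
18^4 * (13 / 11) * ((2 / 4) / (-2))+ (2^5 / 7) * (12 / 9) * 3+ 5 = -2386411 / 77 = -30992.35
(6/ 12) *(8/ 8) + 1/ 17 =19/ 34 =0.56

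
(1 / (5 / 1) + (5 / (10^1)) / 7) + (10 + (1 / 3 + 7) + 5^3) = 29947 / 210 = 142.60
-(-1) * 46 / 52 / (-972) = -23 / 25272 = -0.00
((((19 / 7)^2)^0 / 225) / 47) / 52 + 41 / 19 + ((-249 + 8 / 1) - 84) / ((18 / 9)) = -1675270331 / 10448100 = -160.34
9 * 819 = 7371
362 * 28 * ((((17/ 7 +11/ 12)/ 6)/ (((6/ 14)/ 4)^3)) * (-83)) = -92669555776/ 243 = -381356196.61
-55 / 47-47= -2264 / 47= -48.17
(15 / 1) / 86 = 0.17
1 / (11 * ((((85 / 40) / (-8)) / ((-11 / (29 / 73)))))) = 4672 / 493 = 9.48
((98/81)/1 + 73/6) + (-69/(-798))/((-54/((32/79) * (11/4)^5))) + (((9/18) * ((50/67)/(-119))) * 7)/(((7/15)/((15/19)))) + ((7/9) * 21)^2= 34743936335579/124078760064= 280.02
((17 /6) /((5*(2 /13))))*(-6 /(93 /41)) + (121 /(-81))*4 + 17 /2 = -90626 /12555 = -7.22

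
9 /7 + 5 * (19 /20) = 6.04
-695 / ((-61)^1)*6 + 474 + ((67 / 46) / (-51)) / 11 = 853761617 / 1574166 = 542.36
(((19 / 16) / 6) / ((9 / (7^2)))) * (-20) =-21.55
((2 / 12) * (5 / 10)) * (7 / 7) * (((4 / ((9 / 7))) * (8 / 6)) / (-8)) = -7 / 162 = -0.04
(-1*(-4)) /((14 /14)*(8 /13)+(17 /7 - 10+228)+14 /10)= 455 /25303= 0.02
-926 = -926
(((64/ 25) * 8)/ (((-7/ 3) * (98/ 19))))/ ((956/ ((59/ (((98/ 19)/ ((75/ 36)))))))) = -170392/ 4016873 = -0.04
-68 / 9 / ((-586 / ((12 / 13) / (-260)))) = -34 / 742755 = -0.00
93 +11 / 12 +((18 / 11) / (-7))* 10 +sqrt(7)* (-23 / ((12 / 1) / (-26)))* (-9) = 84619 / 924 - 897* sqrt(7) / 2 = -1095.04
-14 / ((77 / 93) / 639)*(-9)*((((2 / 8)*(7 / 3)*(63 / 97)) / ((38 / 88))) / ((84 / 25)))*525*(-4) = -98277401250 / 1843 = -53324688.69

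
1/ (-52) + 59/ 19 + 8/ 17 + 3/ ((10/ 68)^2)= 59741953/ 419900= 142.28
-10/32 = -5/16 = -0.31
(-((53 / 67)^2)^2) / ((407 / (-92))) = 725924252 / 8201506247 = 0.09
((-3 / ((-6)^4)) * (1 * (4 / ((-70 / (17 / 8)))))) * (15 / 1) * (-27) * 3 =-153 / 448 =-0.34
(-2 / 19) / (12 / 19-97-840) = 2 / 17791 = 0.00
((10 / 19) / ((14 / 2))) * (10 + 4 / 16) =205 / 266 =0.77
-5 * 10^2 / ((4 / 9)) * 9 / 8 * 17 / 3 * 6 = -43031.25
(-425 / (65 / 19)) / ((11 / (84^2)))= -11395440 / 143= -79688.39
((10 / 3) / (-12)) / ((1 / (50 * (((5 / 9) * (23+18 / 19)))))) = -284375 / 1539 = -184.78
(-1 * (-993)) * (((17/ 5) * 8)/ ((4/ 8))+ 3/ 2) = 555087/ 10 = 55508.70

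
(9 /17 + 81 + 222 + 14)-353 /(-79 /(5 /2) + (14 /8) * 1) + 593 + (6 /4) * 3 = 18813307 /20298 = 926.86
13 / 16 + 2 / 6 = 55 / 48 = 1.15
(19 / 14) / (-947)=-19 / 13258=-0.00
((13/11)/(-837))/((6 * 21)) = -13/1160082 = -0.00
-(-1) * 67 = 67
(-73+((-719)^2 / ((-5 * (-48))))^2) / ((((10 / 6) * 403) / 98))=13094979065329 / 19344000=676953.01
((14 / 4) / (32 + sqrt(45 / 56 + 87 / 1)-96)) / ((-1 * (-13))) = -12544 / 2917967-7 * sqrt(68838) / 2917967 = -0.00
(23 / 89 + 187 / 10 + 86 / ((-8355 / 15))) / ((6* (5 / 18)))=27965163 / 2478650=11.28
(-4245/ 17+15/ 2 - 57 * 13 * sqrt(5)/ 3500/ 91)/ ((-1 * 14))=57 * sqrt(5)/ 343000+8235/ 476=17.30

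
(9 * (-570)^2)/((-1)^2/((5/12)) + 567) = 4873500/949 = 5135.41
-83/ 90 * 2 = -83/ 45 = -1.84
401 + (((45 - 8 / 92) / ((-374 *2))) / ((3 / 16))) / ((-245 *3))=3802969837 / 9483705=401.00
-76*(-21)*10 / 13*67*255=272676600 / 13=20975123.08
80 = 80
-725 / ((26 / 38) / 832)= -881600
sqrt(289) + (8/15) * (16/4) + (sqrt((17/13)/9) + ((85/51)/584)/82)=sqrt(221)/39 + 13743881/718320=19.51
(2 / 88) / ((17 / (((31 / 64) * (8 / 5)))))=31 / 29920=0.00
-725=-725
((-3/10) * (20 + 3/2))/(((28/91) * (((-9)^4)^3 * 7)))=-559/52720180143120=-0.00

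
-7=-7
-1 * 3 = -3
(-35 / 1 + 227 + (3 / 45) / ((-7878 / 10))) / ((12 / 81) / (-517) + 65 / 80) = 56304104208 / 238182139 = 236.39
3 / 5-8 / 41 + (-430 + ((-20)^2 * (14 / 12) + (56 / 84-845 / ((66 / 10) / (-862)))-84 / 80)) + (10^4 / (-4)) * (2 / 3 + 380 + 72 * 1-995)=39676241783 / 27060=1466232.14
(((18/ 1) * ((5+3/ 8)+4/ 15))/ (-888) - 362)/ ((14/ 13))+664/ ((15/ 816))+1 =2965972767/ 82880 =35786.35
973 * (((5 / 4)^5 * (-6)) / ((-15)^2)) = -121625 / 1536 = -79.18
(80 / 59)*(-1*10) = -800 / 59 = -13.56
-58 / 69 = -0.84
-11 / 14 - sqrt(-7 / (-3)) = -sqrt(21) / 3 - 11 / 14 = -2.31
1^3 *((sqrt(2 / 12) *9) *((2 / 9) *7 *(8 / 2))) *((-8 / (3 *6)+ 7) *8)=13216 *sqrt(6) / 27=1198.98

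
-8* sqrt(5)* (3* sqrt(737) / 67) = -24* sqrt(3685) / 67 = -21.74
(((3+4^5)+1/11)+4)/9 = 11342/99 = 114.57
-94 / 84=-47 / 42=-1.12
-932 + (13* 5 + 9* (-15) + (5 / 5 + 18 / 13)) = -12995 / 13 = -999.62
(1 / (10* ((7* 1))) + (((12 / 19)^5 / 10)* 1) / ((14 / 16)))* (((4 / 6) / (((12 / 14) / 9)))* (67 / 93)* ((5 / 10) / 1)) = 59854517 / 921108828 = 0.06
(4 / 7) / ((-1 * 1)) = -4 / 7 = -0.57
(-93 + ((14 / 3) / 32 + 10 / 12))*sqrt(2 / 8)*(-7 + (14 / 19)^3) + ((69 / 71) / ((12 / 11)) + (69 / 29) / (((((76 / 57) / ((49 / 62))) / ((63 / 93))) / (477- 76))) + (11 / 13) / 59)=687213469803839677 / 999325878743712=687.68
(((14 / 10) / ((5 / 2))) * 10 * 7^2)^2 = 1882384 / 25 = 75295.36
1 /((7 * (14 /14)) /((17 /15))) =17 /105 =0.16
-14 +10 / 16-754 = -6139 / 8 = -767.38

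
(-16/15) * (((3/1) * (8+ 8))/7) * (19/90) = -2432/1575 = -1.54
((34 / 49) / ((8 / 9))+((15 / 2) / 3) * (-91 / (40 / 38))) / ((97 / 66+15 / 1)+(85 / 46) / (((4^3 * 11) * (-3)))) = -1025135760 / 78398971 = -13.08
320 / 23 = 13.91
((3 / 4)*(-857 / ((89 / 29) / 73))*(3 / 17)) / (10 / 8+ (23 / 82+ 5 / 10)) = -74385029 / 55981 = -1328.75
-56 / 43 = -1.30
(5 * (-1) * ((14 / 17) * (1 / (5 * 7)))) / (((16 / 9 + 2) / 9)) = -81 / 289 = -0.28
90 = 90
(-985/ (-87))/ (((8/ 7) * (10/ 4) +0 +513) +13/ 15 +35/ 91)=448175/ 20469737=0.02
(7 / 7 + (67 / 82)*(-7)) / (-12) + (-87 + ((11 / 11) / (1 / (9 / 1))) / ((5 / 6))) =-75.81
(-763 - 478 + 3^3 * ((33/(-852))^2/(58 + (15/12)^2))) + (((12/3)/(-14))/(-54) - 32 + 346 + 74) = -774492815305/907969797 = -852.99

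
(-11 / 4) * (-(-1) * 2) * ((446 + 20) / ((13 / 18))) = -46134 / 13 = -3548.77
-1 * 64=-64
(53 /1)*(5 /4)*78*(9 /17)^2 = 837135 /578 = 1448.33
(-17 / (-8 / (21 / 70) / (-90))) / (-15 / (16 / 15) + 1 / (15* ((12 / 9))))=4590 / 1121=4.09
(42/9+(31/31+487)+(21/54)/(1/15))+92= 1181/2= 590.50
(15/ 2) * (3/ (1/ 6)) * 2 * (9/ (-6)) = -405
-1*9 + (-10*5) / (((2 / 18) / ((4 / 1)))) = -1809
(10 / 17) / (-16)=-5 / 136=-0.04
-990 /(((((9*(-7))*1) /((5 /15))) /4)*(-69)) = -440 /1449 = -0.30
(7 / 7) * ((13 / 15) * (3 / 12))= 13 / 60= 0.22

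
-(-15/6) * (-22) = -55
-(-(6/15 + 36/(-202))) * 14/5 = 1568/2525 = 0.62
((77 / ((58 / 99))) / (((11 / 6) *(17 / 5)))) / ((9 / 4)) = 4620 / 493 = 9.37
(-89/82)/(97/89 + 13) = -7921/102828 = -0.08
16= 16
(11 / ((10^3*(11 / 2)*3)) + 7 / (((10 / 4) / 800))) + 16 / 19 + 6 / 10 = 63881119 / 28500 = 2241.44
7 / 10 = 0.70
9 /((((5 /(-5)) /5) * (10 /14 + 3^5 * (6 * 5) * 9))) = -0.00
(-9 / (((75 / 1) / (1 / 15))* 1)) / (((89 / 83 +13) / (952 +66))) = -42247 / 73000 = -0.58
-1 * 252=-252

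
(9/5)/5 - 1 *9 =-216/25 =-8.64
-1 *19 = -19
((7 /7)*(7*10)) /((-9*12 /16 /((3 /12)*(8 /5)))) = -112 /27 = -4.15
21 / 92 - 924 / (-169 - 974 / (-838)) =5.73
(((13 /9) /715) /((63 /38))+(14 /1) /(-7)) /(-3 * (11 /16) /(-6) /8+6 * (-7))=15956992 /334958085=0.05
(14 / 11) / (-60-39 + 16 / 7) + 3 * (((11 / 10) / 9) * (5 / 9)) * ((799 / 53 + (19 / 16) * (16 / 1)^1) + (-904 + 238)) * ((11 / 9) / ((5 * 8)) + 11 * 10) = -9056285089297 / 639399420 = -14163.74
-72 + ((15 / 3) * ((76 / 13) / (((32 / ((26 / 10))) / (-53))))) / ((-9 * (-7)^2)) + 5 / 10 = -251245 / 3528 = -71.21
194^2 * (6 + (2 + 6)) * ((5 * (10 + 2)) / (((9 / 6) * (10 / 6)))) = 12645696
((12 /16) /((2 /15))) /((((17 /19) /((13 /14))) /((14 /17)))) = 4.81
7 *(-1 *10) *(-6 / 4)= 105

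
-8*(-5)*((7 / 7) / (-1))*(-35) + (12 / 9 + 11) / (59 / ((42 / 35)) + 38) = 732274 / 523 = 1400.14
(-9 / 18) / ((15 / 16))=-0.53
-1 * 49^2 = -2401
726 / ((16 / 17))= 6171 / 8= 771.38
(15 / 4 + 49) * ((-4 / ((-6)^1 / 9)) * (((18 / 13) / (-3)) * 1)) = -1899 / 13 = -146.08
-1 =-1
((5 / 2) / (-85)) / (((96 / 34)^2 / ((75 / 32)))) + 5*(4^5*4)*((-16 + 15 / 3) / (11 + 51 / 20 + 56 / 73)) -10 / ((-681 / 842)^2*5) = -2499621630219850981 / 158826433462272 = -15738.07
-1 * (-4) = 4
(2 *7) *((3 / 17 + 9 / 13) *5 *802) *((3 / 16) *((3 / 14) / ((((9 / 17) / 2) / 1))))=96240 / 13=7403.08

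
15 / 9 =5 / 3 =1.67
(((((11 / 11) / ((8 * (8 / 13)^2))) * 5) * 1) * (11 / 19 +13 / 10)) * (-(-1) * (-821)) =-49533393 / 19456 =-2545.92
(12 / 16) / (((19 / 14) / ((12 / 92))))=63 / 874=0.07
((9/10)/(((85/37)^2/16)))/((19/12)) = 1182816/686375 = 1.72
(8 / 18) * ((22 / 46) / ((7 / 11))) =484 / 1449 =0.33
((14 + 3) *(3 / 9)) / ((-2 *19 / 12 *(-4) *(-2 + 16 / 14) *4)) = -119 / 912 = -0.13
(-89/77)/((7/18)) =-1602/539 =-2.97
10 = 10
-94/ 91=-1.03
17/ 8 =2.12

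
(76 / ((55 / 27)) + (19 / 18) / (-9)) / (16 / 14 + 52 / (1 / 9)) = 2319653 / 29260440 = 0.08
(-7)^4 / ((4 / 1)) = 2401 / 4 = 600.25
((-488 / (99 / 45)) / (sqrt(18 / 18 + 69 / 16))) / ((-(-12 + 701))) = 1952 * sqrt(85) / 128843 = 0.14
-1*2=-2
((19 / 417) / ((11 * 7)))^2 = 361 / 1030987881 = 0.00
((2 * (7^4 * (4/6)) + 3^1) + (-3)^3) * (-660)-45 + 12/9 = -6291251/3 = -2097083.67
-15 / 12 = -5 / 4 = -1.25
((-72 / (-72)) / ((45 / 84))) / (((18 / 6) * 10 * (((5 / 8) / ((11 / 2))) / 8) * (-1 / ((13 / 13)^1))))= -4928 / 1125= -4.38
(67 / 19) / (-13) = -67 / 247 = -0.27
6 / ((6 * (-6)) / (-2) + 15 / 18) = 36 / 113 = 0.32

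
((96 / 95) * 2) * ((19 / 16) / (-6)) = -2 / 5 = -0.40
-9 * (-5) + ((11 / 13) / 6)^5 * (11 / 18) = 2338613009641 / 51969138624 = 45.00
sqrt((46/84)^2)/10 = 23/420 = 0.05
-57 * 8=-456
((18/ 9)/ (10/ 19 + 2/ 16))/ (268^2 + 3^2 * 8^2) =19/ 447975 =0.00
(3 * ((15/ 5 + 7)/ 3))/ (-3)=-10/ 3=-3.33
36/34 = 18/17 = 1.06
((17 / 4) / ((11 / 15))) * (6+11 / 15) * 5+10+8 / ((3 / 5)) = 28835 / 132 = 218.45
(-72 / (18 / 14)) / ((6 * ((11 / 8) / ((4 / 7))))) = -128 / 33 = -3.88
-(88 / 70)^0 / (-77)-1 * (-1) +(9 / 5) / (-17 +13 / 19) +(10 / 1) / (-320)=1664053 / 1909600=0.87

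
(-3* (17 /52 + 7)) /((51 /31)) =-11811 /884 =-13.36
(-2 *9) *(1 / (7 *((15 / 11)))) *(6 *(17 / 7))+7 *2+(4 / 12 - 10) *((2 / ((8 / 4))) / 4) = -46729 / 2940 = -15.89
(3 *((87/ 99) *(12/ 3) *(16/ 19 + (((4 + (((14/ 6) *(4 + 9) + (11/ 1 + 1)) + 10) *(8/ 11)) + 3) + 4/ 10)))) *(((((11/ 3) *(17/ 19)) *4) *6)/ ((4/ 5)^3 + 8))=1022334100/ 226347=4516.67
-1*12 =-12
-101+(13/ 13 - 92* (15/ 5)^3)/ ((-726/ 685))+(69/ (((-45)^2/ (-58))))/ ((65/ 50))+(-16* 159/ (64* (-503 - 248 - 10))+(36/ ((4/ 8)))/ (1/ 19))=2332441063903/ 646408620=3608.31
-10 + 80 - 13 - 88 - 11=-42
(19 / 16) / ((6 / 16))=19 / 6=3.17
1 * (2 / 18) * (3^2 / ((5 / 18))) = 18 / 5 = 3.60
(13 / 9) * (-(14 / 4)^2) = -637 / 36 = -17.69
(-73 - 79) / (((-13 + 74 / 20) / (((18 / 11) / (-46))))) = -4560 / 7843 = -0.58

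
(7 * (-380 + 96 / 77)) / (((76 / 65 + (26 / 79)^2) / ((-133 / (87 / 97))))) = 307738.43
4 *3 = 12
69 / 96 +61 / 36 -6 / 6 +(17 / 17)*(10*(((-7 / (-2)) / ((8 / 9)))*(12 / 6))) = 23087 / 288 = 80.16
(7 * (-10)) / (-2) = 35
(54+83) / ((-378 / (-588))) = 1918 / 9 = 213.11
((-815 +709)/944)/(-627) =53/295944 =0.00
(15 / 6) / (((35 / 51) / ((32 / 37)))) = 816 / 259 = 3.15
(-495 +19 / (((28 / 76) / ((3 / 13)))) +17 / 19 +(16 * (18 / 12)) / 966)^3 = -7050082953808572765625 / 62888102030663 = -112105195.20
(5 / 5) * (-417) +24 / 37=-15405 / 37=-416.35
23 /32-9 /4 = -49 /32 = -1.53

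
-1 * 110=-110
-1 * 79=-79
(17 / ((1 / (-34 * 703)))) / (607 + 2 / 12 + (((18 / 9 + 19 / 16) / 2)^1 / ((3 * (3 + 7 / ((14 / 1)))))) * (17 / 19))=-2594036256 / 3877019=-669.08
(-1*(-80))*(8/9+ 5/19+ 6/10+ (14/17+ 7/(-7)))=126.05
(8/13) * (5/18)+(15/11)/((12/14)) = 4535/2574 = 1.76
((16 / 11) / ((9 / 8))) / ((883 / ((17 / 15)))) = 2176 / 1311255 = 0.00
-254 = -254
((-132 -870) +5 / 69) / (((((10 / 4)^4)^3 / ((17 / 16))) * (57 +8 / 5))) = -300866816 / 987158203125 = -0.00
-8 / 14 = -4 / 7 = -0.57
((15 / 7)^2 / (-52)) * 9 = -2025 / 2548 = -0.79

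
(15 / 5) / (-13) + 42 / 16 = 249 / 104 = 2.39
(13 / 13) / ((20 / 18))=9 / 10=0.90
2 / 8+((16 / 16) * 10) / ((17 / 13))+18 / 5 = 11.50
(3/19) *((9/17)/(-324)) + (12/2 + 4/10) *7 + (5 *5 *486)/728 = 27110326/440895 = 61.49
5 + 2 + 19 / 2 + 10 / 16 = 137 / 8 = 17.12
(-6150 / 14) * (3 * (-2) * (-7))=-18450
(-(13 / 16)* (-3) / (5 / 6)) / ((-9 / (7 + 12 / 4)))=-13 / 4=-3.25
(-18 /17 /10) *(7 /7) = -9 /85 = -0.11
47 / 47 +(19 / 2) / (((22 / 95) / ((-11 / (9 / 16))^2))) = 15688.90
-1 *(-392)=392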